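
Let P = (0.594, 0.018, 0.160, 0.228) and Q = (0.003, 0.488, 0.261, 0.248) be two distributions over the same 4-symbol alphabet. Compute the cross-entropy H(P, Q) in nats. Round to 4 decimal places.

H(P,Q) = −Σ p·ln q.
  −0.594·ln(0.003) = 3.45063
  −0.018·ln(0.488) = 0.01291
  −0.160·ln(0.261) = 0.21492
  −0.228·ln(0.248) = 0.31791
H(P,Q) = 3.9964 nats.

3.9964 nats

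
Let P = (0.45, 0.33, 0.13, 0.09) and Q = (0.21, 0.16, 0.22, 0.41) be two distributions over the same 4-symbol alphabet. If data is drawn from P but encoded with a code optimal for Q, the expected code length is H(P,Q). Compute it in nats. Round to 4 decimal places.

H(P,Q) = −Σ p·ln q.
  −0.45·ln(0.21) = 0.70229
  −0.33·ln(0.16) = 0.60475
  −0.13·ln(0.22) = 0.19684
  −0.09·ln(0.41) = 0.08024
H(P,Q) = 1.5841 nats.

1.5841 nats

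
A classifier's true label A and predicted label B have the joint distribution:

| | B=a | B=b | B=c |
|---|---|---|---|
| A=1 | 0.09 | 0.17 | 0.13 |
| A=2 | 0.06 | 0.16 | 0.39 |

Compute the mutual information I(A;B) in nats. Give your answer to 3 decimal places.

Marginals: p(A) = (0.3900, 0.6100), p(B) = (0.1500, 0.3300, 0.5200).
I(A;B) = Σ p(x,y)·ln[p(x,y)/(p(x)p(y))].
  (1,a): 0.09·ln(1.5385) = 0.0388
  (1,b): 0.17·ln(1.3209) = 0.0473
  (1,c): 0.13·ln(0.6410) = -0.0578
  (2,a): 0.06·ln(0.6557) = -0.0253
  (2,b): 0.16·ln(0.7948) = -0.0367
  (2,c): 0.39·ln(1.2295) = 0.0806
Sum = 0.047 nats.

0.047 nats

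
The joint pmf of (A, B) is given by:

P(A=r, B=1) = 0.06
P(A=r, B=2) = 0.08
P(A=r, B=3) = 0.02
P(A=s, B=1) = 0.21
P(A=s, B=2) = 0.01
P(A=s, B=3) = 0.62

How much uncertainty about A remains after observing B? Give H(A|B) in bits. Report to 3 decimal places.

Marginals: p(A) = (0.1600, 0.8400), p(B) = (0.2700, 0.0900, 0.6400).
H(A|B) = Σ p(B) · H(A|B=·).
  B=1: p=0.2700, H(A|B=1) = 0.7642
  B=2: p=0.0900, H(A|B=2) = 0.5033
  B=3: p=0.6400, H(A|B=3) = 0.2006
Weighted sum = 0.380 bits.

0.380 bits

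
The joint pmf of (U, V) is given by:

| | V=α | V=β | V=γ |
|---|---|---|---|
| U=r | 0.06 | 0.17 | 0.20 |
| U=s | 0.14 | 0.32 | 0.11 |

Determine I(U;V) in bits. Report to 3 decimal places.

Marginals: p(U) = (0.4300, 0.5700), p(V) = (0.2000, 0.4900, 0.3100).
I(U;V) = Σ p(x,y)·log₂[p(x,y)/(p(x)p(y))].
  (r,α): 0.06·log₂(0.6977) = -0.0312
  (r,β): 0.17·log₂(0.8068) = -0.0526
  (r,γ): 0.20·log₂(1.5004) = 0.1171
  (s,α): 0.14·log₂(1.2281) = 0.0415
  (s,β): 0.32·log₂(1.1457) = 0.0628
  (s,γ): 0.11·log₂(0.6225) = -0.0752
Sum = 0.062 bits.

0.062 bits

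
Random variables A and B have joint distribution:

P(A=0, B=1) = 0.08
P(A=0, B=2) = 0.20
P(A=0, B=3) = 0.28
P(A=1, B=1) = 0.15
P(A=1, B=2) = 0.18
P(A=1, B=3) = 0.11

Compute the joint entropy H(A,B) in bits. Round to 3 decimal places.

H(A,B) = −Σ p(x,y)·log₂ p(x,y) over all 6 cells.
  cell (0,1): −0.08·log₂0.08 = 0.2915
  cell (0,2): −0.20·log₂0.20 = 0.4644
  cell (0,3): −0.28·log₂0.28 = 0.5142
  cell (1,1): −0.15·log₂0.15 = 0.4105
  cell (1,2): −0.18·log₂0.18 = 0.4453
  cell (1,3): −0.11·log₂0.11 = 0.3503
Sum = 2.476 bits.

2.476 bits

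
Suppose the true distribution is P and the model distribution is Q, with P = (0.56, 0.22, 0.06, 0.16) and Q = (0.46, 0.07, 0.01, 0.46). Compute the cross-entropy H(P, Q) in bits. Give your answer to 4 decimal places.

H(P,Q) = −Σ p·log₂ q.
  −0.56·log₂(0.46) = 0.62736
  −0.22·log₂(0.07) = 0.84403
  −0.06·log₂(0.01) = 0.39863
  −0.16·log₂(0.46) = 0.17925
H(P,Q) = 2.0493 bits.

2.0493 bits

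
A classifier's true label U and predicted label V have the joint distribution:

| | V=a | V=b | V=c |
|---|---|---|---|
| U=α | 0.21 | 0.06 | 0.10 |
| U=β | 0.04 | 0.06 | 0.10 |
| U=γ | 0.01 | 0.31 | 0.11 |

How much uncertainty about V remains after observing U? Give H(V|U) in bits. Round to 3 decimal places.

Chain rule: H(V|U) = H(U,V) − H(U).
Marginals: p(U) = (0.3700, 0.2000, 0.4300), p(V) = (0.2600, 0.4300, 0.3100).
H(U,V) = 2.7506 bits; H(U) = 1.5187 bits.
H(V|U) = 2.7506 − 1.5187 = 1.232 bits.

1.232 bits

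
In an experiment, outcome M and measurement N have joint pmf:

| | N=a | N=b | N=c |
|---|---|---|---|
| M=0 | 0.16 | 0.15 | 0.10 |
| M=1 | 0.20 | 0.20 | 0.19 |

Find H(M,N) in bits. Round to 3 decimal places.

2.550 bits

H(M,N) = −Σ p(x,y)·log₂ p(x,y) over all 6 cells.
  cell (0,a): −0.16·log₂0.16 = 0.4230
  cell (0,b): −0.15·log₂0.15 = 0.4105
  cell (0,c): −0.10·log₂0.10 = 0.3322
  cell (1,a): −0.20·log₂0.20 = 0.4644
  cell (1,b): −0.20·log₂0.20 = 0.4644
  cell (1,c): −0.19·log₂0.19 = 0.4552
Sum = 2.550 bits.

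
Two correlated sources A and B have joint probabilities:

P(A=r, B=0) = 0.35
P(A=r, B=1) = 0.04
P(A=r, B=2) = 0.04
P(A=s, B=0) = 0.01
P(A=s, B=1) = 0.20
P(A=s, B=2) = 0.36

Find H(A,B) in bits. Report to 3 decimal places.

1.963 bits

H(A,B) = −Σ p(x,y)·log₂ p(x,y) over all 6 cells.
  cell (r,0): −0.35·log₂0.35 = 0.5301
  cell (r,1): −0.04·log₂0.04 = 0.1858
  cell (r,2): −0.04·log₂0.04 = 0.1858
  cell (s,0): −0.01·log₂0.01 = 0.0664
  cell (s,1): −0.20·log₂0.20 = 0.4644
  cell (s,2): −0.36·log₂0.36 = 0.5306
Sum = 1.963 bits.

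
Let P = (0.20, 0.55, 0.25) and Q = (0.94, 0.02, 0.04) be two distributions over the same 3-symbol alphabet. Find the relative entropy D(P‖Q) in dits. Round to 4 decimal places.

D(P‖Q) = Σ p·log₁₀(p/q).
  0.20·log₁₀(0.20/0.94) = -0.13442
  0.55·log₁₀(0.55/0.02) = 0.79163
  0.25·log₁₀(0.25/0.04) = 0.19897
D(P‖Q) = 0.8562 dits.

0.8562 dits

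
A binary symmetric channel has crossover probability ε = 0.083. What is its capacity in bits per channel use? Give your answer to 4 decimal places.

0.5873 bits

Binary symmetric channel: C = 1 − h₂(ε) where h₂ is the binary entropy function.
h₂(0.083) = −0.083·log₂0.083 − 0.917·log₂0.917 = 0.4127.
C = 1 − 0.4127 = 0.5873 bits per channel use.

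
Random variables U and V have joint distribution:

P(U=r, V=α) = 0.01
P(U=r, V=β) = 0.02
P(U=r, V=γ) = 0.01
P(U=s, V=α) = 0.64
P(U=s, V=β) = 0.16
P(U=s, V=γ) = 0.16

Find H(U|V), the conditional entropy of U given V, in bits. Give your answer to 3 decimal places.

0.220 bits

Chain rule: H(U|V) = H(U,V) − H(V).
Marginals: p(U) = (0.0400, 0.9600), p(V) = (0.6500, 0.1800, 0.1700).
H(U,V) = 1.5039 bits; H(V) = 1.2839 bits.
H(U|V) = 1.5039 − 1.2839 = 0.220 bits.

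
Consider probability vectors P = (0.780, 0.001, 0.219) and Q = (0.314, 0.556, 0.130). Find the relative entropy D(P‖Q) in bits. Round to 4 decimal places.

D(P‖Q) = Σ p·log₂(p/q).
  0.780·log₂(0.780/0.314) = 1.02391
  0.001·log₂(0.001/0.556) = -0.00912
  0.219·log₂(0.219/0.130) = 0.16478
D(P‖Q) = 1.1796 bits.

1.1796 bits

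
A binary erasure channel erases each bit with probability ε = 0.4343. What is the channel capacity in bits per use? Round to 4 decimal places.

0.5657 bits

Binary erasure channel: capacity C = 1 − ε.
C = 1 − 0.4343 = 0.5657 bits per channel use.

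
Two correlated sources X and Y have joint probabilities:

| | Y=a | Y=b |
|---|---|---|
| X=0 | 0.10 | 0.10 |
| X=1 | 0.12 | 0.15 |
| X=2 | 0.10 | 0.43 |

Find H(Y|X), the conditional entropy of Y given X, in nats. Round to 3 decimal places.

Marginals: p(X) = (0.2000, 0.2700, 0.5300), p(Y) = (0.3200, 0.6800).
H(Y|X) = Σ p(X) · H(Y|X=·).
  X=0: p=0.2000, H(Y|X=0) = 0.6931
  X=1: p=0.2700, H(Y|X=1) = 0.6870
  X=2: p=0.5300, H(Y|X=2) = 0.4843
Weighted sum = 0.581 nats.

0.581 nats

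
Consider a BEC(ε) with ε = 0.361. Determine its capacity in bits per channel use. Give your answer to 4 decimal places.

0.6390 bits

Binary erasure channel: capacity C = 1 − ε.
C = 1 − 0.361 = 0.6390 bits per channel use.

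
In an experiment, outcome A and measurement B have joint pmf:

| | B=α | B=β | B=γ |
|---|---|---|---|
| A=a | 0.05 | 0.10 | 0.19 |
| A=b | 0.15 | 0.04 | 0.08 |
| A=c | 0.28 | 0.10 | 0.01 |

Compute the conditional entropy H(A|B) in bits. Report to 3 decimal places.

1.288 bits

Marginals: p(A) = (0.3400, 0.2700, 0.3900), p(B) = (0.4800, 0.2400, 0.2800).
H(A|B) = Σ p(B) · H(A|B=·).
  B=α: p=0.4800, H(A|B=α) = 1.3179
  B=β: p=0.2400, H(A|B=β) = 1.4834
  B=γ: p=0.2800, H(A|B=γ) = 1.0677
Weighted sum = 1.288 bits.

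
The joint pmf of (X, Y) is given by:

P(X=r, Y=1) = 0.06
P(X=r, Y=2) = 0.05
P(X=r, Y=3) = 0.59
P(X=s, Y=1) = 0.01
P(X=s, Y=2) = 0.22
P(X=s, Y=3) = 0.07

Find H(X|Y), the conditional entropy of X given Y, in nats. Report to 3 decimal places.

Chain rule: H(X|Y) = H(X,Y) − H(Y).
Marginals: p(X) = (0.7000, 0.3000), p(Y) = (0.0700, 0.2700, 0.6600).
H(X,Y) = 1.1952 nats; H(Y) = 0.8139 nats.
H(X|Y) = 1.1952 − 0.8139 = 0.381 nats.

0.381 nats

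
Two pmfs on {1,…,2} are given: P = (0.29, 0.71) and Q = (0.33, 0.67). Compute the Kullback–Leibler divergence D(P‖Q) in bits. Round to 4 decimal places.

D(P‖Q) = Σ p·log₂(p/q).
  0.29·log₂(0.29/0.33) = -0.05406
  0.71·log₂(0.71/0.67) = 0.05940
D(P‖Q) = 0.0053 bits.

0.0053 bits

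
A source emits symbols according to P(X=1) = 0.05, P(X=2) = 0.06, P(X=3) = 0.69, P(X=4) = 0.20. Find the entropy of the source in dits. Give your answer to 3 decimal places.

0.389 dits

H(X) = −Σ p·log₁₀ p.
  −(0.05)·log₁₀(0.05) = 0.0651
  −(0.06)·log₁₀(0.06) = 0.0733
  −(0.69)·log₁₀(0.69) = 0.1112
  −(0.20)·log₁₀(0.20) = 0.1398
Sum: 0.0651 + 0.0733 + 0.1112 + 0.1398 = 0.389 dits.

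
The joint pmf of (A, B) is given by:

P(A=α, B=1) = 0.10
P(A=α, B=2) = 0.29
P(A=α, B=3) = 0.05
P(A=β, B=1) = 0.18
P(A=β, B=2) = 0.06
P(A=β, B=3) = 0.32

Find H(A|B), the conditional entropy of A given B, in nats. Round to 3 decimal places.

Marginals: p(A) = (0.4400, 0.5600), p(B) = (0.2800, 0.3500, 0.3700).
H(A|B) = Σ p(B) · H(A|B=·).
  B=1: p=0.2800, H(A|B=1) = 0.6518
  B=2: p=0.3500, H(A|B=2) = 0.4581
  B=3: p=0.3700, H(A|B=3) = 0.3960
Weighted sum = 0.489 nats.

0.489 nats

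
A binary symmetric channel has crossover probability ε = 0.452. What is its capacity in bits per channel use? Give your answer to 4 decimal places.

0.0067 bits

Binary symmetric channel: C = 1 − h₂(ε) where h₂ is the binary entropy function.
h₂(0.452) = −0.452·log₂0.452 − 0.548·log₂0.548 = 0.9933.
C = 1 − 0.9933 = 0.0067 bits per channel use.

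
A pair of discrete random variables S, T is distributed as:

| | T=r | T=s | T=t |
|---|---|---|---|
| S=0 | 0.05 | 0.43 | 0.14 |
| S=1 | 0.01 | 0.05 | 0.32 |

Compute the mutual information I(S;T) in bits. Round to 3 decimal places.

0.280 bits

Marginals: p(S) = (0.6200, 0.3800), p(T) = (0.0600, 0.4800, 0.4600).
I(S;T) = Σ p(x,y)·log₂[p(x,y)/(p(x)p(y))].
  (0,r): 0.05·log₂(1.3441) = 0.0213
  (0,s): 0.43·log₂(1.4449) = 0.2283
  (0,t): 0.14·log₂(0.4909) = -0.1437
  (1,r): 0.01·log₂(0.4386) = -0.0119
  (1,s): 0.05·log₂(0.2741) = -0.0934
  (1,t): 0.32·log₂(1.8307) = 0.2792
Sum = 0.280 bits.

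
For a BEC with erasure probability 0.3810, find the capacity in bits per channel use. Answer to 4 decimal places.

Binary erasure channel: capacity C = 1 − ε.
C = 1 − 0.3810 = 0.6190 bits per channel use.

0.6190 bits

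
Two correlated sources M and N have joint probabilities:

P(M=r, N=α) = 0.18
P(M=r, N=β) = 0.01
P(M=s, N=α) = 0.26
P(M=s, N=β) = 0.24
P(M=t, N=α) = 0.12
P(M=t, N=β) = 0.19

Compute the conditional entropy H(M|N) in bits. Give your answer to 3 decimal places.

1.344 bits

Marginals: p(M) = (0.1900, 0.5000, 0.3100), p(N) = (0.5600, 0.4400).
H(M|N) = Σ p(N) · H(M|N=·).
  N=α: p=0.5600, H(M|N=α) = 1.5165
  N=β: p=0.4400, H(M|N=β) = 1.1242
Weighted sum = 1.344 bits.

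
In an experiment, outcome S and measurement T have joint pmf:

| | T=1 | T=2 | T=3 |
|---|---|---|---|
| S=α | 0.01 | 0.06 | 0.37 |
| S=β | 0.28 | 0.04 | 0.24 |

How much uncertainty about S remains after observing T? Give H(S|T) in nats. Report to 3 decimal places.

0.520 nats

Chain rule: H(S|T) = H(S,T) − H(T).
Marginals: p(S) = (0.4400, 0.5600), p(T) = (0.2900, 0.1000, 0.6100).
H(S,T) = 1.4104 nats; H(T) = 0.8908 nats.
H(S|T) = 1.4104 − 0.8908 = 0.520 nats.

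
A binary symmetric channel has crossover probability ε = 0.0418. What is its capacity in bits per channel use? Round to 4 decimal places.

Binary symmetric channel: C = 1 − h₂(ε) where h₂ is the binary entropy function.
h₂(0.0418) = −0.0418·log₂0.0418 − 0.9582·log₂0.9582 = 0.2505.
C = 1 − 0.2505 = 0.7495 bits per channel use.

0.7495 bits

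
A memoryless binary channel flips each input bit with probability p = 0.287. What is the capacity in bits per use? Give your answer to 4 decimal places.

0.1352 bits

Binary symmetric channel: C = 1 − h₂(ε) where h₂ is the binary entropy function.
h₂(0.287) = −0.287·log₂0.287 − 0.713·log₂0.713 = 0.8648.
C = 1 − 0.8648 = 0.1352 bits per channel use.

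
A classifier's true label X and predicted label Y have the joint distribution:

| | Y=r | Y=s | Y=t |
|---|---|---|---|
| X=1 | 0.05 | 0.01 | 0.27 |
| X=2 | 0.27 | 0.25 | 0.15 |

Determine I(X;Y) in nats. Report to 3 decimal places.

0.179 nats

Marginals: p(X) = (0.3300, 0.6700), p(Y) = (0.3200, 0.2600, 0.4200).
I(X;Y) = H(X) + H(Y) − H(X,Y).
H(X) = 0.6342, H(Y) = 1.0792, H(X,Y) = 1.5340.
I(X;Y) = 0.6342 + 1.0792 − 1.5340 = 0.179 nats.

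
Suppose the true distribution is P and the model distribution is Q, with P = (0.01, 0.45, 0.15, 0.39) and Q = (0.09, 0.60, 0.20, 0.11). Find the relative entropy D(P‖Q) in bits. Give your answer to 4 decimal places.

D(P‖Q) = Σ p·log₂(p/q).
  0.01·log₂(0.01/0.09) = -0.03170
  0.45·log₂(0.45/0.60) = -0.18677
  0.15·log₂(0.15/0.20) = -0.06226
  0.39·log₂(0.39/0.11) = 0.71213
D(P‖Q) = 0.4314 bits.

0.4314 bits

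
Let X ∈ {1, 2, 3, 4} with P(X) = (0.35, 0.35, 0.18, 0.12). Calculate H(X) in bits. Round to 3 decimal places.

1.873 bits

H(X) = −Σ p·log₂ p.
  −(0.35)·log₂(0.35) = 0.5301
  −(0.35)·log₂(0.35) = 0.5301
  −(0.18)·log₂(0.18) = 0.4453
  −(0.12)·log₂(0.12) = 0.3671
Sum: 0.5301 + 0.5301 + 0.4453 + 0.3671 = 1.873 bits.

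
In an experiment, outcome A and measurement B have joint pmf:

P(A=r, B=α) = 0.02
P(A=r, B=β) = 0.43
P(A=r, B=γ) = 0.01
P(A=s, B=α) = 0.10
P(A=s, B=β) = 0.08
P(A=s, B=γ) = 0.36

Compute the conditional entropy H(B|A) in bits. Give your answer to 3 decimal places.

0.862 bits

Chain rule: H(B|A) = H(A,B) − H(A).
Marginals: p(A) = (0.4600, 0.5400), p(B) = (0.1200, 0.5100, 0.3700).
H(A,B) = 1.8572 bits; H(A) = 0.9954 bits.
H(B|A) = 1.8572 − 0.9954 = 0.862 bits.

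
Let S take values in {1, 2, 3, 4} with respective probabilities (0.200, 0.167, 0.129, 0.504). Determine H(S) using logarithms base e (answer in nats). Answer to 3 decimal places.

H(S) = −Σ p·ln p.
  −(0.200)·ln(0.200) = 0.3219
  −(0.167)·ln(0.167) = 0.2989
  −(0.129)·ln(0.129) = 0.2642
  −(0.504)·ln(0.504) = 0.3453
Sum: 0.3219 + 0.2989 + 0.2642 + 0.3453 = 1.230 nats.

1.230 nats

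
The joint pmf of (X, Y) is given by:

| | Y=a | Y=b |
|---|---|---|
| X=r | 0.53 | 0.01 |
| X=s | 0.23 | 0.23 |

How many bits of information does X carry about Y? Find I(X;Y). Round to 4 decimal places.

Marginals: p(X) = (0.5400, 0.4600), p(Y) = (0.7600, 0.2400).
I(X;Y) = Σ p(x,y)·log₂[p(x,y)/(p(x)p(y))].
  (r,a): 0.53·log₂(1.2914) = 0.19555
  (r,b): 0.01·log₂(0.0772) = -0.03696
  (s,a): 0.23·log₂(0.6579) = -0.13894
  (s,b): 0.23·log₂(2.0833) = 0.24355
Sum = 0.2632 bits.

0.2632 bits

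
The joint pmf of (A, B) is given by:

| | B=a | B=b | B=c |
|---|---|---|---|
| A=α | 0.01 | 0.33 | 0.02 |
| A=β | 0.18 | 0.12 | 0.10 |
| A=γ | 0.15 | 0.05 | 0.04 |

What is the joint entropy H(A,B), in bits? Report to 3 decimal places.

2.664 bits

H(A,B) = −Σ p(x,y)·log₂ p(x,y) over all 9 cells.
  cell (α,a): −0.01·log₂0.01 = 0.0664
  cell (α,b): −0.33·log₂0.33 = 0.5278
  cell (α,c): −0.02·log₂0.02 = 0.1129
  cell (β,a): −0.18·log₂0.18 = 0.4453
  cell (β,b): −0.12·log₂0.12 = 0.3671
  cell (β,c): −0.10·log₂0.10 = 0.3322
  cell (γ,a): −0.15·log₂0.15 = 0.4105
  cell (γ,b): −0.05·log₂0.05 = 0.2161
  cell (γ,c): −0.04·log₂0.04 = 0.1858
Sum = 2.664 bits.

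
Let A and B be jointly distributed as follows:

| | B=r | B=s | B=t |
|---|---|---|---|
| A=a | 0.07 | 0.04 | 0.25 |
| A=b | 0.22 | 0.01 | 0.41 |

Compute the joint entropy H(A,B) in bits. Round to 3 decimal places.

H(A,B) = −Σ p(x,y)·log₂ p(x,y) over all 6 cells.
  cell (a,r): −0.07·log₂0.07 = 0.2686
  cell (a,s): −0.04·log₂0.04 = 0.1858
  cell (a,t): −0.25·log₂0.25 = 0.5000
  cell (b,r): −0.22·log₂0.22 = 0.4806
  cell (b,s): −0.01·log₂0.01 = 0.0664
  cell (b,t): −0.41·log₂0.41 = 0.5274
Sum = 2.029 bits.

2.029 bits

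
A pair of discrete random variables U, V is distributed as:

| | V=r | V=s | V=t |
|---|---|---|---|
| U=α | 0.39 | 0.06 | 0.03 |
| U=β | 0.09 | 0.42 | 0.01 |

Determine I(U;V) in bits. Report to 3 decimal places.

Marginals: p(U) = (0.4800, 0.5200), p(V) = (0.4800, 0.4800, 0.0400).
I(U;V) = Σ p(x,y)·log₂[p(x,y)/(p(x)p(y))].
  (α,r): 0.39·log₂(1.6927) = 0.2961
  (α,s): 0.06·log₂(0.2604) = -0.1165
  (α,t): 0.03·log₂(1.5625) = 0.0193
  (β,r): 0.09·log₂(0.3606) = -0.1324
  (β,s): 0.42·log₂(1.6827) = 0.3153
  (β,t): 0.01·log₂(0.4808) = -0.0106
Sum = 0.371 bits.

0.371 bits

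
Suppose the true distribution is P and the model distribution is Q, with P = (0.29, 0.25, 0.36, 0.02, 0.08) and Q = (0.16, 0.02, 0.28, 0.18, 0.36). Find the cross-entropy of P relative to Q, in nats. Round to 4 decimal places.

H(P,Q) = −Σ p·ln q.
  −0.29·ln(0.16) = 0.53145
  −0.25·ln(0.02) = 0.97801
  −0.36·ln(0.28) = 0.45827
  −0.02·ln(0.18) = 0.03430
  −0.08·ln(0.36) = 0.08173
H(P,Q) = 2.0838 nats.

2.0838 nats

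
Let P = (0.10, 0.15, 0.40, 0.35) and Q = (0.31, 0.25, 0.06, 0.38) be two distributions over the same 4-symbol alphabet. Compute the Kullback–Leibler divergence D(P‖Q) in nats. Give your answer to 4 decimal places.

0.5403 nats

D(P‖Q) = Σ p·ln(p/q).
  0.10·ln(0.10/0.31) = -0.11314
  0.15·ln(0.15/0.25) = -0.07662
  0.40·ln(0.40/0.06) = 0.75885
  0.35·ln(0.35/0.38) = -0.02878
D(P‖Q) = 0.5403 nats.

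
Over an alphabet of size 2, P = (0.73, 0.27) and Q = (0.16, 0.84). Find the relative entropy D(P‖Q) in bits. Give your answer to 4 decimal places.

D(P‖Q) = Σ p·log₂(p/q).
  0.73·log₂(0.73/0.16) = 1.59857
  0.27·log₂(0.27/0.84) = -0.44211
D(P‖Q) = 1.1565 bits.

1.1565 bits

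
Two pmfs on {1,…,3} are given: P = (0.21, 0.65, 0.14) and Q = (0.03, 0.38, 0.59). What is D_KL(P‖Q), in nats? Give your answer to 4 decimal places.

D(P‖Q) = Σ p·ln(p/q).
  0.21·ln(0.21/0.03) = 0.40864
  0.65·ln(0.65/0.38) = 0.34892
  0.14·ln(0.14/0.59) = -0.20139
D(P‖Q) = 0.5562 nats.

0.5562 nats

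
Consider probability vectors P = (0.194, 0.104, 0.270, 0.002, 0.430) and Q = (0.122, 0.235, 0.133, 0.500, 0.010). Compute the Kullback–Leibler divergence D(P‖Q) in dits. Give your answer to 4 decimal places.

D(P‖Q) = Σ p·log₁₀(p/q).
  0.194·log₁₀(0.194/0.122) = 0.03908
  0.104·log₁₀(0.104/0.235) = -0.03682
  0.270·log₁₀(0.270/0.133) = 0.08303
  0.002·log₁₀(0.002/0.500) = -0.00480
  0.430·log₁₀(0.430/0.010) = 0.70239
D(P‖Q) = 0.7829 dits.

0.7829 dits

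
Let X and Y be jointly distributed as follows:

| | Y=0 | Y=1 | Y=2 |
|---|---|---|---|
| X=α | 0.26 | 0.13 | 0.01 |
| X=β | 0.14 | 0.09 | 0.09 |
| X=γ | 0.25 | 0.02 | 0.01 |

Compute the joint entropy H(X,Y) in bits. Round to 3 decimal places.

2.656 bits

H(X,Y) = −Σ p(x,y)·log₂ p(x,y) over all 9 cells.
  cell (α,0): −0.26·log₂0.26 = 0.5053
  cell (α,1): −0.13·log₂0.13 = 0.3826
  cell (α,2): −0.01·log₂0.01 = 0.0664
  cell (β,0): −0.14·log₂0.14 = 0.3971
  cell (β,1): −0.09·log₂0.09 = 0.3127
  cell (β,2): −0.09·log₂0.09 = 0.3127
  cell (γ,0): −0.25·log₂0.25 = 0.5000
  cell (γ,1): −0.02·log₂0.02 = 0.1129
  cell (γ,2): −0.01·log₂0.01 = 0.0664
Sum = 2.656 bits.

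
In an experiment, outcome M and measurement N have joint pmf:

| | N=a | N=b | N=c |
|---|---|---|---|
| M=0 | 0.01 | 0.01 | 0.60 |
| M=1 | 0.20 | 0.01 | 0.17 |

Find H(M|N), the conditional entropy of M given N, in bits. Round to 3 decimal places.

0.664 bits

Chain rule: H(M|N) = H(M,N) − H(N).
Marginals: p(M) = (0.6200, 0.3800), p(N) = (0.2100, 0.0200, 0.7700).
H(M,N) = 1.5405 bits; H(N) = 0.8760 bits.
H(M|N) = 1.5405 − 0.8760 = 0.664 bits.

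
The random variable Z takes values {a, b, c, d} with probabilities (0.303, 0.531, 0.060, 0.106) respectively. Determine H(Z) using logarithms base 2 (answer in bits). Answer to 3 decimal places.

1.594 bits

H(Z) = −Σ p·log₂ p.
  −(0.303)·log₂(0.303) = 0.5220
  −(0.531)·log₂(0.531) = 0.4849
  −(0.060)·log₂(0.060) = 0.2435
  −(0.106)·log₂(0.106) = 0.3432
Sum: 0.5220 + 0.4849 + 0.2435 + 0.3432 = 1.594 bits.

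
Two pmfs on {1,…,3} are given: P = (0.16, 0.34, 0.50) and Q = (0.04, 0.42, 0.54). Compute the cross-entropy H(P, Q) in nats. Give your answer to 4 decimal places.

1.1181 nats

H(P,Q) = −Σ p·ln q.
  −0.16·ln(0.04) = 0.51502
  −0.34·ln(0.42) = 0.29495
  −0.50·ln(0.54) = 0.30809
H(P,Q) = 1.1181 nats.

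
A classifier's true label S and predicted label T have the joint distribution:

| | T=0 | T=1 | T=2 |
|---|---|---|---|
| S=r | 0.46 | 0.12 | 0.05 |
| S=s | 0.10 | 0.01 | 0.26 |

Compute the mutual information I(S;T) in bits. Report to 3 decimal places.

Marginals: p(S) = (0.6300, 0.3700), p(T) = (0.5600, 0.1300, 0.3100).
I(S;T) = Σ p(x,y)·log₂[p(x,y)/(p(x)p(y))].
  (r,0): 0.46·log₂(1.3039) = 0.1761
  (r,1): 0.12·log₂(1.4652) = 0.0661
  (r,2): 0.05·log₂(0.2560) = -0.0983
  (s,0): 0.10·log₂(0.4826) = -0.1051
  (s,1): 0.01·log₂(0.2079) = -0.0227
  (s,2): 0.26·log₂(2.2668) = 0.3070
Sum = 0.323 bits.

0.323 bits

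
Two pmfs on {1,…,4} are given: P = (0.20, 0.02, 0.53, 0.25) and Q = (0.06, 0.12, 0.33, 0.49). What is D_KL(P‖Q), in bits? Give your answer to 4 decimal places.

D(P‖Q) = Σ p·log₂(p/q).
  0.20·log₂(0.20/0.06) = 0.34739
  0.02·log₂(0.02/0.12) = -0.05170
  0.53·log₂(0.53/0.33) = 0.36227
  0.25·log₂(0.25/0.49) = -0.24271
D(P‖Q) = 0.4152 bits.

0.4152 bits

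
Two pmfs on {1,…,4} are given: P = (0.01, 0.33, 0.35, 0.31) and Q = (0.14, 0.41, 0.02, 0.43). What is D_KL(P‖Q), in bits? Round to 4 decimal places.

D(P‖Q) = Σ p·log₂(p/q).
  0.01·log₂(0.01/0.14) = -0.03807
  0.33·log₂(0.33/0.41) = -0.10334
  0.35·log₂(0.35/0.02) = 1.44525
  0.31·log₂(0.31/0.43) = -0.14634
D(P‖Q) = 1.1575 bits.

1.1575 bits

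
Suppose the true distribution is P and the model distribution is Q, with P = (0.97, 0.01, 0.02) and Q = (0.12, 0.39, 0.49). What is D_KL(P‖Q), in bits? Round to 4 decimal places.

D(P‖Q) = Σ p·log₂(p/q).
  0.97·log₂(0.97/0.12) = 2.92450
  0.01·log₂(0.01/0.39) = -0.05285
  0.02·log₂(0.02/0.49) = -0.09229
D(P‖Q) = 2.7794 bits.

2.7794 bits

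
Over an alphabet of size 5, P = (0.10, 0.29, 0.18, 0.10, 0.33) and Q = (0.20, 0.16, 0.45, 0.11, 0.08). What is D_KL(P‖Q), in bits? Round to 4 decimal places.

D(P‖Q) = Σ p·log₂(p/q).
  0.10·log₂(0.10/0.20) = -0.10000
  0.29·log₂(0.29/0.16) = 0.24881
  0.18·log₂(0.18/0.45) = -0.23795
  0.10·log₂(0.10/0.11) = -0.01375
  0.33·log₂(0.33/0.08) = 0.67465
D(P‖Q) = 0.5718 bits.

0.5718 bits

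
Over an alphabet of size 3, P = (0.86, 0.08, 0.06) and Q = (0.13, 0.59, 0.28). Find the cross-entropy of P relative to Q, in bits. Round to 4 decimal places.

2.7024 bits

H(P,Q) = −Σ p·log₂ q.
  −0.86·log₂(0.13) = 2.53134
  −0.08·log₂(0.59) = 0.06090
  −0.06·log₂(0.28) = 0.11019
H(P,Q) = 2.7024 bits.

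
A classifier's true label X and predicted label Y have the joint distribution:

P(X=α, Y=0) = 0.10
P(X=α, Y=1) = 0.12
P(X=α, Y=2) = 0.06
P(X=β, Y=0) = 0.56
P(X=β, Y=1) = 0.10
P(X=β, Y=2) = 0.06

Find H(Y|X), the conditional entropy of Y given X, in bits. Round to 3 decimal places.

Marginals: p(X) = (0.2800, 0.7200), p(Y) = (0.6600, 0.2200, 0.1200).
H(Y|X) = Σ p(X) · H(Y|X=·).
  X=α: p=0.2800, H(Y|X=α) = 1.5306
  X=β: p=0.7200, H(Y|X=β) = 0.9763
Weighted sum = 1.132 bits.

1.132 bits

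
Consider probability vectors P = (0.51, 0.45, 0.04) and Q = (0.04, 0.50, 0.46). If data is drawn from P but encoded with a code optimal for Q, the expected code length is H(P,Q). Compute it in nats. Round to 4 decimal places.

H(P,Q) = −Σ p·ln q.
  −0.51·ln(0.04) = 1.64163
  −0.45·ln(0.50) = 0.31192
  −0.04·ln(0.46) = 0.03106
H(P,Q) = 1.9846 nats.

1.9846 nats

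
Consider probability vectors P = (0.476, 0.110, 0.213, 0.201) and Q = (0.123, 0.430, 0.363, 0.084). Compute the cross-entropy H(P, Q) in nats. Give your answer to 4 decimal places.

H(P,Q) = −Σ p·ln q.
  −0.476·ln(0.123) = 0.99749
  −0.110·ln(0.430) = 0.09284
  −0.213·ln(0.363) = 0.21584
  −0.201·ln(0.084) = 0.49786
H(P,Q) = 1.8040 nats.

1.8040 nats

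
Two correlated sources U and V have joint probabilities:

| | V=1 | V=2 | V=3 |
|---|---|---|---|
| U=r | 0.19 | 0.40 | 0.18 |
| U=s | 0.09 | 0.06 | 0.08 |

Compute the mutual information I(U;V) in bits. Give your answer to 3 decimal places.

Marginals: p(U) = (0.7700, 0.2300), p(V) = (0.2800, 0.4600, 0.2600).
I(U;V) = Σ p(x,y)·log₂[p(x,y)/(p(x)p(y))].
  (r,1): 0.19·log₂(0.8813) = -0.0346
  (r,2): 0.40·log₂(1.1293) = 0.0702
  (r,3): 0.18·log₂(0.8991) = -0.0276
  (s,1): 0.09·log₂(1.3975) = 0.0435
  (s,2): 0.06·log₂(0.5671) = -0.0491
  (s,3): 0.08·log₂(1.3378) = 0.0336
Sum = 0.036 bits.

0.036 bits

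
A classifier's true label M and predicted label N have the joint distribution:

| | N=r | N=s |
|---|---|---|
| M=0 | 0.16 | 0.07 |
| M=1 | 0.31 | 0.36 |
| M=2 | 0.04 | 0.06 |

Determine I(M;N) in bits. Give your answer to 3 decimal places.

0.031 bits

Marginals: p(M) = (0.2300, 0.6700, 0.1000), p(N) = (0.5100, 0.4900).
I(M;N) = H(M) + H(N) − H(M,N).
H(M) = 1.2070, H(N) = 0.9997, H(M,N) = 2.1753.
I(M;N) = 1.2070 + 0.9997 − 2.1753 = 0.031 bits.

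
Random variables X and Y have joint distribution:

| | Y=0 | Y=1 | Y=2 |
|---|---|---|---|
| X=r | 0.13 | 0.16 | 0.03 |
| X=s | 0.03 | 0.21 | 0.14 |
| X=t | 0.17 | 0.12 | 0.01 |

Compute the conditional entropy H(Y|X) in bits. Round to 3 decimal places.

1.270 bits

Marginals: p(X) = (0.3200, 0.3800, 0.3000), p(Y) = (0.3300, 0.4900, 0.1800).
H(Y|X) = Σ p(X) · H(Y|X=·).
  X=r: p=0.3200, H(Y|X=r) = 1.3481
  X=s: p=0.3800, H(Y|X=s) = 1.2928
  X=t: p=0.3000, H(Y|X=t) = 1.1567
Weighted sum = 1.270 bits.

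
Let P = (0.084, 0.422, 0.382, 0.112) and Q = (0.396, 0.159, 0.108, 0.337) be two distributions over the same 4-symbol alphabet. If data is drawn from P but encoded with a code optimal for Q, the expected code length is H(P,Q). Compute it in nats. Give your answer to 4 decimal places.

1.8258 nats

H(P,Q) = −Σ p·ln q.
  −0.084·ln(0.396) = 0.07781
  −0.422·ln(0.159) = 0.77600
  −0.382·ln(0.108) = 0.85019
  −0.112·ln(0.337) = 0.12182
H(P,Q) = 1.8258 nats.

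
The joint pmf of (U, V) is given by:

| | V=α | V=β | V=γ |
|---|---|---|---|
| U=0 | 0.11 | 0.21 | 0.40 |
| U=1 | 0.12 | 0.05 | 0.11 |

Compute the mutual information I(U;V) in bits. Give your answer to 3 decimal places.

0.059 bits

Marginals: p(U) = (0.7200, 0.2800), p(V) = (0.2300, 0.2600, 0.5100).
I(U;V) = Σ p(x,y)·log₂[p(x,y)/(p(x)p(y))].
  (0,α): 0.11·log₂(0.6643) = -0.0649
  (0,β): 0.21·log₂(1.1218) = 0.0348
  (0,γ): 0.40·log₂(1.0893) = 0.0494
  (1,α): 0.12·log₂(1.8634) = 0.1077
  (1,β): 0.05·log₂(0.6868) = -0.0271
  (1,γ): 0.11·log₂(0.7703) = -0.0414
Sum = 0.059 bits.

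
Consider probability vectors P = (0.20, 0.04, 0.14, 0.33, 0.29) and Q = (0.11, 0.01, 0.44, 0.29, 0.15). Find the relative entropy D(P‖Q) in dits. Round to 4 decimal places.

0.1079 dits

D(P‖Q) = Σ p·log₁₀(p/q).
  0.20·log₁₀(0.20/0.11) = 0.05193
  0.04·log₁₀(0.04/0.01) = 0.02408
  0.14·log₁₀(0.14/0.44) = -0.06963
  0.33·log₁₀(0.33/0.29) = 0.01852
  0.29·log₁₀(0.29/0.15) = 0.08303
D(P‖Q) = 0.1079 dits.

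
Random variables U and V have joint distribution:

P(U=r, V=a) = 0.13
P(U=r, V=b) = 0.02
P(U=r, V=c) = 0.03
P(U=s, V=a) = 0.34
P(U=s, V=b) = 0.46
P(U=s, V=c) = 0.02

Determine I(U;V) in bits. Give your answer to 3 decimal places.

Marginals: p(U) = (0.1800, 0.8200), p(V) = (0.4700, 0.4800, 0.0500).
I(U;V) = Σ p(x,y)·log₂[p(x,y)/(p(x)p(y))].
  (r,a): 0.13·log₂(1.5366) = 0.0806
  (r,b): 0.02·log₂(0.2315) = -0.0422
  (r,c): 0.03·log₂(3.3333) = 0.0521
  (s,a): 0.34·log₂(0.8822) = -0.0615
  (s,b): 0.46·log₂(1.1687) = 0.1035
  (s,c): 0.02·log₂(0.4878) = -0.0207
Sum = 0.112 bits.

0.112 bits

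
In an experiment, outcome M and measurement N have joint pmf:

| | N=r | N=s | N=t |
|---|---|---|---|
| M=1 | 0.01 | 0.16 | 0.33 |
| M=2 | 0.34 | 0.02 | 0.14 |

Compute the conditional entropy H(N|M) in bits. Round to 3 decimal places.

1.056 bits

Chain rule: H(N|M) = H(M,N) − H(M).
Marginals: p(M) = (0.5000, 0.5000), p(N) = (0.3500, 0.1800, 0.4700).
H(M,N) = 2.0564 bits; H(M) = 1.0000 bits.
H(N|M) = 2.0564 − 1.0000 = 1.056 bits.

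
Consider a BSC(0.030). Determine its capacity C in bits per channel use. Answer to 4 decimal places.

0.8056 bits

Binary symmetric channel: C = 1 − h₂(ε) where h₂ is the binary entropy function.
h₂(0.030) = −0.030·log₂0.030 − 0.970·log₂0.970 = 0.1944.
C = 1 − 0.1944 = 0.8056 bits per channel use.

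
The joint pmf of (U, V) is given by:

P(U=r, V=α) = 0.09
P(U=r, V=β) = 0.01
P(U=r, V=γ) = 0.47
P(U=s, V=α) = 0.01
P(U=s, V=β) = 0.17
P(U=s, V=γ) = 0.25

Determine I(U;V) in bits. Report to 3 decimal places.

0.212 bits

Marginals: p(U) = (0.5700, 0.4300), p(V) = (0.1000, 0.1800, 0.7200).
I(U;V) = Σ p(x,y)·log₂[p(x,y)/(p(x)p(y))].
  (r,α): 0.09·log₂(1.5789) = 0.0593
  (r,β): 0.01·log₂(0.0975) = -0.0336
  (r,γ): 0.47·log₂(1.1452) = 0.0919
  (s,α): 0.01·log₂(0.2326) = -0.0210
  (s,β): 0.17·log₂(2.1964) = 0.1930
  (s,γ): 0.25·log₂(0.8075) = -0.0771
Sum = 0.212 bits.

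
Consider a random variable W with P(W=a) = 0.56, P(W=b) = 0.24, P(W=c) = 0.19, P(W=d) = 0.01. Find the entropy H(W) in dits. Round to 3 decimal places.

0.447 dits

H(W) = −Σ p·log₁₀ p.
  −(0.56)·log₁₀(0.56) = 0.1410
  −(0.24)·log₁₀(0.24) = 0.1487
  −(0.19)·log₁₀(0.19) = 0.1370
  −(0.01)·log₁₀(0.01) = 0.0200
Sum: 0.1410 + 0.1487 + 0.1370 + 0.0200 = 0.447 dits.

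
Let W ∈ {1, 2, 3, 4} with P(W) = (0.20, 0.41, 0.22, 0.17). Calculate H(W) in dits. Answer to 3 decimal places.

0.574 dits

H(W) = −Σ p·log₁₀ p.
  −(0.20)·log₁₀(0.20) = 0.1398
  −(0.41)·log₁₀(0.41) = 0.1588
  −(0.22)·log₁₀(0.22) = 0.1447
  −(0.17)·log₁₀(0.17) = 0.1308
Sum: 0.1398 + 0.1588 + 0.1447 + 0.1308 = 0.574 dits.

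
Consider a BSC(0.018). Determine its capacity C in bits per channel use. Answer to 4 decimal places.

Binary symmetric channel: C = 1 − h₂(ε) where h₂ is the binary entropy function.
h₂(0.018) = −0.018·log₂0.018 − 0.982·log₂0.982 = 0.1301.
C = 1 − 0.1301 = 0.8699 bits per channel use.

0.8699 bits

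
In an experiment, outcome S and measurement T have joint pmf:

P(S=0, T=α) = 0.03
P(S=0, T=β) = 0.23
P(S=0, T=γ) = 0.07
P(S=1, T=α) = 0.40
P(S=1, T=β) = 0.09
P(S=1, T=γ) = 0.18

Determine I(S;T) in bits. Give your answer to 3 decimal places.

0.270 bits

Marginals: p(S) = (0.3300, 0.6700), p(T) = (0.4300, 0.3200, 0.2500).
I(S;T) = Σ p(x,y)·log₂[p(x,y)/(p(x)p(y))].
  (0,α): 0.03·log₂(0.2114) = -0.0673
  (0,β): 0.23·log₂(2.1780) = 0.2583
  (0,γ): 0.07·log₂(0.8485) = -0.0166
  (1,α): 0.40·log₂(1.3884) = 0.1894
  (1,β): 0.09·log₂(0.4198) = -0.1127
  (1,γ): 0.18·log₂(1.0746) = 0.0187
Sum = 0.270 bits.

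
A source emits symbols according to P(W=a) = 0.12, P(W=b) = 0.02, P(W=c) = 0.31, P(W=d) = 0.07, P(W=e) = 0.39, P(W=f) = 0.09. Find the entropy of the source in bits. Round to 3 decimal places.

H(W) = −Σ p·log₂ p.
  −(0.12)·log₂(0.12) = 0.3671
  −(0.02)·log₂(0.02) = 0.1129
  −(0.31)·log₂(0.31) = 0.5238
  −(0.07)·log₂(0.07) = 0.2686
  −(0.39)·log₂(0.39) = 0.5298
  −(0.09)·log₂(0.09) = 0.3127
Sum: 0.3671 + 0.1129 + 0.5238 + 0.2686 + 0.5298 + 0.3127 = 2.115 bits.

2.115 bits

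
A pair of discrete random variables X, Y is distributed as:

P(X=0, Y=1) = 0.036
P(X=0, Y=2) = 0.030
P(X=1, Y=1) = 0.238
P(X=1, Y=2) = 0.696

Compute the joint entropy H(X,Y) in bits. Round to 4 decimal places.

H(X,Y) = −Σ p(x,y)·log₂ p(x,y) over all 4 cells.
  cell (0,1): −0.036·log₂0.036 = 0.17265
  cell (0,2): −0.030·log₂0.030 = 0.15177
  cell (1,1): −0.238·log₂0.238 = 0.49289
  cell (1,2): −0.696·log₂0.696 = 0.36390
Sum = 1.1812 bits.

1.1812 bits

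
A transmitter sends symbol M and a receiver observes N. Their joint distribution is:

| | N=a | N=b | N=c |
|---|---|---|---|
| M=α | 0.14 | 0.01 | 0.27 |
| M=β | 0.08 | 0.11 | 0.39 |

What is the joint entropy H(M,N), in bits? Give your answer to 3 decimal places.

2.145 bits

H(M,N) = −Σ p(x,y)·log₂ p(x,y) over all 6 cells.
  cell (α,a): −0.14·log₂0.14 = 0.3971
  cell (α,b): −0.01·log₂0.01 = 0.0664
  cell (α,c): −0.27·log₂0.27 = 0.5100
  cell (β,a): −0.08·log₂0.08 = 0.2915
  cell (β,b): −0.11·log₂0.11 = 0.3503
  cell (β,c): −0.39·log₂0.39 = 0.5298
Sum = 2.145 bits.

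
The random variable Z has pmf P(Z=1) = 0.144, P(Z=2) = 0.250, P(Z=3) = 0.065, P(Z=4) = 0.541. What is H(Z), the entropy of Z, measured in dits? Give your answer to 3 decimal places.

H(Z) = −Σ p·log₁₀ p.
  −(0.144)·log₁₀(0.144) = 0.1212
  −(0.250)·log₁₀(0.250) = 0.1505
  −(0.065)·log₁₀(0.065) = 0.0772
  −(0.541)·log₁₀(0.541) = 0.1443
Sum: 0.1212 + 0.1505 + 0.0772 + 0.1443 = 0.493 dits.

0.493 dits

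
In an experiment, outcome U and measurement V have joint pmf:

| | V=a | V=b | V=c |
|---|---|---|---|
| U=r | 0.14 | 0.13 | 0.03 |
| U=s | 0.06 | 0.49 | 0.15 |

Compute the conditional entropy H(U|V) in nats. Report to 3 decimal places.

Marginals: p(U) = (0.3000, 0.7000), p(V) = (0.2000, 0.6200, 0.1800).
H(U|V) = Σ p(V) · H(U|V=·).
  V=a: p=0.2000, H(U|V=a) = 0.6109
  V=b: p=0.6200, H(U|V=b) = 0.5135
  V=c: p=0.1800, H(U|V=c) = 0.4506
Weighted sum = 0.522 nats.

0.522 nats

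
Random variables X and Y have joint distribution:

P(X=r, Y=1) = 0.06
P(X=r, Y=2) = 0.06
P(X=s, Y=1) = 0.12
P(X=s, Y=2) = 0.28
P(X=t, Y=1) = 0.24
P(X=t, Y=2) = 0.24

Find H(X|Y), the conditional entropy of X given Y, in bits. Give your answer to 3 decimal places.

Marginals: p(X) = (0.1200, 0.4000, 0.4800), p(Y) = (0.4200, 0.5800).
H(X|Y) = Σ p(Y) · H(X|Y=·).
  Y=1: p=0.4200, H(X|Y=1) = 1.3788
  Y=2: p=0.5800, H(X|Y=2) = 1.3726
Weighted sum = 1.375 bits.

1.375 bits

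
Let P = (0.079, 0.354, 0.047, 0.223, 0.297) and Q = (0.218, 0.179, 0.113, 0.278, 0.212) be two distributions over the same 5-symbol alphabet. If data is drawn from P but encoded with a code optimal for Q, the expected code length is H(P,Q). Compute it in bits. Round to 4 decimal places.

H(P,Q) = −Σ p·log₂ q.
  −0.079·log₂(0.218) = 0.17361
  −0.354·log₂(0.179) = 0.87862
  −0.047·log₂(0.113) = 0.14784
  −0.223·log₂(0.278) = 0.41185
  −0.297·log₂(0.212) = 0.66465
H(P,Q) = 2.2766 bits.

2.2766 bits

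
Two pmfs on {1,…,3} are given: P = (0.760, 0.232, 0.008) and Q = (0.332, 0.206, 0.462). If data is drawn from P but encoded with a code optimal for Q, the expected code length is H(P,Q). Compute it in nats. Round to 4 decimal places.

H(P,Q) = −Σ p·ln q.
  −0.760·ln(0.332) = 0.83799
  −0.232·ln(0.206) = 0.36653
  −0.008·ln(0.462) = 0.00618
H(P,Q) = 1.2107 nats.

1.2107 nats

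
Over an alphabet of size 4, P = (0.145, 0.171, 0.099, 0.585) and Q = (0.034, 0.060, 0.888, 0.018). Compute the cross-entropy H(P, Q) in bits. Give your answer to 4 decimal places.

4.8090 bits

H(P,Q) = −Σ p·log₂ q.
  −0.145·log₂(0.034) = 0.70736
  −0.171·log₂(0.060) = 0.69407
  −0.099·log₂(0.888) = 0.01697
  −0.585·log₂(0.018) = 3.39058
H(P,Q) = 4.8090 bits.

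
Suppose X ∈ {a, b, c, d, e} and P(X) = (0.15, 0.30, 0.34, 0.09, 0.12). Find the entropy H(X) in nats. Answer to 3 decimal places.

H(X) = −Σ p·ln p.
  −(0.15)·ln(0.15) = 0.2846
  −(0.30)·ln(0.30) = 0.3612
  −(0.34)·ln(0.34) = 0.3668
  −(0.09)·ln(0.09) = 0.2167
  −(0.12)·ln(0.12) = 0.2544
Sum: 0.2846 + 0.3612 + 0.3668 + 0.2167 + 0.2544 = 1.484 nats.

1.484 nats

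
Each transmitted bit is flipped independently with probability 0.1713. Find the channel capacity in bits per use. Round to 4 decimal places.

0.3393 bits

Binary symmetric channel: C = 1 − h₂(ε) where h₂ is the binary entropy function.
h₂(0.1713) = −0.1713·log₂0.1713 − 0.8287·log₂0.8287 = 0.6607.
C = 1 − 0.6607 = 0.3393 bits per channel use.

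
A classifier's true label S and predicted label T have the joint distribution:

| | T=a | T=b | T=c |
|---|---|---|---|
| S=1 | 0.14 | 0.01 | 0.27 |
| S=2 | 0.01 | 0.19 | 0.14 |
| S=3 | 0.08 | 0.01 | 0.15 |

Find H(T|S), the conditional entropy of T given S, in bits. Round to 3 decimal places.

1.112 bits

Chain rule: H(T|S) = H(S,T) − H(S).
Marginals: p(S) = (0.4200, 0.3400, 0.2400), p(T) = (0.2300, 0.2100, 0.5600).
H(S,T) = 2.6608 bits; H(S) = 1.5490 bits.
H(T|S) = 2.6608 − 1.5490 = 1.112 bits.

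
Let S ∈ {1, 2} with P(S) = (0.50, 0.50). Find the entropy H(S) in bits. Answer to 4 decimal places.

H(S) = −Σ p·log₂ p.
  −(0.50)·log₂(0.50) = 0.50000
  −(0.50)·log₂(0.50) = 0.50000
Sum: 0.50000 + 0.50000 = 1.0000 bits.

1.0000 bits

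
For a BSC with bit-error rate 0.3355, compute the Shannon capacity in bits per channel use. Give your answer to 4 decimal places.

Binary symmetric channel: C = 1 − h₂(ε) where h₂ is the binary entropy function.
h₂(0.3355) = −0.3355·log₂0.3355 − 0.6645·log₂0.6645 = 0.9204.
C = 1 − 0.9204 = 0.0796 bits per channel use.

0.0796 bits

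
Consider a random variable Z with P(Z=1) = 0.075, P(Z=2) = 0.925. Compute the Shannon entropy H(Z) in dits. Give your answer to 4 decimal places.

H(Z) = −Σ p·log₁₀ p.
  −(0.075)·log₁₀(0.075) = 0.08437
  −(0.925)·log₁₀(0.925) = 0.03132
Sum: 0.08437 + 0.03132 = 0.1157 dits.

0.1157 dits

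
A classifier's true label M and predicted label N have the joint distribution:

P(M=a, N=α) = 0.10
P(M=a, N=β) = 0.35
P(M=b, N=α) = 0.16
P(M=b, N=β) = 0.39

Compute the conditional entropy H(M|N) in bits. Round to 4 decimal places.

0.9884 bits

Marginals: p(M) = (0.4500, 0.5500), p(N) = (0.2600, 0.7400).
H(M|N) = Σ p(N) · H(M|N=·).
  N=α: p=0.2600, H(M|N=α) = 0.9612
  N=β: p=0.7400, H(M|N=β) = 0.9979
Weighted sum = 0.9884 bits.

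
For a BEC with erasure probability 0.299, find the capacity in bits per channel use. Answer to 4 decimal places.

0.7010 bits

Binary erasure channel: capacity C = 1 − ε.
C = 1 − 0.299 = 0.7010 bits per channel use.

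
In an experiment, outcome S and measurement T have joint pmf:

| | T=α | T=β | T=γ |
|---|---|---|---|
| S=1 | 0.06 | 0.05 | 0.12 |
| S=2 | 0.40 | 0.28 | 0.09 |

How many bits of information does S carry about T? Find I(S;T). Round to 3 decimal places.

0.112 bits

Marginals: p(S) = (0.2300, 0.7700), p(T) = (0.4600, 0.3300, 0.2100).
I(S;T) = Σ p(x,y)·log₂[p(x,y)/(p(x)p(y))].
  (1,α): 0.06·log₂(0.5671) = -0.0491
  (1,β): 0.05·log₂(0.6588) = -0.0301
  (1,γ): 0.12·log₂(2.4845) = 0.1576
  (2,α): 0.40·log₂(1.1293) = 0.0702
  (2,β): 0.28·log₂(1.1019) = 0.0392
  (2,γ): 0.09·log₂(0.5566) = -0.0761
Sum = 0.112 bits.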